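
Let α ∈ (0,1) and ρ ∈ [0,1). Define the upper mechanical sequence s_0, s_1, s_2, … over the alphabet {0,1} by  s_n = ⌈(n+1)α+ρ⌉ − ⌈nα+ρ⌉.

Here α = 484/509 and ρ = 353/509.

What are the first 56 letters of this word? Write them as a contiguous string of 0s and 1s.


n=0: ⌈(1·484+353)/509⌉ − ⌈(0·484+353)/509⌉ = ⌈837/509⌉ − ⌈353/509⌉ = 2 − 1 = 1
n=1: ⌈(2·484+353)/509⌉ − ⌈(1·484+353)/509⌉ = ⌈1321/509⌉ − ⌈837/509⌉ = 3 − 2 = 1
n=2: ⌈(3·484+353)/509⌉ − ⌈(2·484+353)/509⌉ = ⌈1805/509⌉ − ⌈1321/509⌉ = 4 − 3 = 1
n=3: ⌈(4·484+353)/509⌉ − ⌈(3·484+353)/509⌉ = ⌈2289/509⌉ − ⌈1805/509⌉ = 5 − 4 = 1
n=4: ⌈(5·484+353)/509⌉ − ⌈(4·484+353)/509⌉ = ⌈2773/509⌉ − ⌈2289/509⌉ = 6 − 5 = 1
n=5: ⌈(6·484+353)/509⌉ − ⌈(5·484+353)/509⌉ = ⌈3257/509⌉ − ⌈2773/509⌉ = 7 − 6 = 1
n=6: ⌈(7·484+353)/509⌉ − ⌈(6·484+353)/509⌉ = ⌈3741/509⌉ − ⌈3257/509⌉ = 8 − 7 = 1
n=7: ⌈(8·484+353)/509⌉ − ⌈(7·484+353)/509⌉ = ⌈4225/509⌉ − ⌈3741/509⌉ = 9 − 8 = 1
n=8: ⌈(9·484+353)/509⌉ − ⌈(8·484+353)/509⌉ = ⌈4709/509⌉ − ⌈4225/509⌉ = 10 − 9 = 1
n=9: ⌈(10·484+353)/509⌉ − ⌈(9·484+353)/509⌉ = ⌈5193/509⌉ − ⌈4709/509⌉ = 11 − 10 = 1
n=10: ⌈(11·484+353)/509⌉ − ⌈(10·484+353)/509⌉ = ⌈5677/509⌉ − ⌈5193/509⌉ = 12 − 11 = 1
n=11: ⌈(12·484+353)/509⌉ − ⌈(11·484+353)/509⌉ = ⌈6161/509⌉ − ⌈5677/509⌉ = 13 − 12 = 1
n=12: ⌈(13·484+353)/509⌉ − ⌈(12·484+353)/509⌉ = ⌈6645/509⌉ − ⌈6161/509⌉ = 14 − 13 = 1
n=13: ⌈(14·484+353)/509⌉ − ⌈(13·484+353)/509⌉ = ⌈7129/509⌉ − ⌈6645/509⌉ = 15 − 14 = 1
n=14: ⌈(15·484+353)/509⌉ − ⌈(14·484+353)/509⌉ = ⌈7613/509⌉ − ⌈7129/509⌉ = 15 − 15 = 0
n=15: ⌈(16·484+353)/509⌉ − ⌈(15·484+353)/509⌉ = ⌈8097/509⌉ − ⌈7613/509⌉ = 16 − 15 = 1
n=16: ⌈(17·484+353)/509⌉ − ⌈(16·484+353)/509⌉ = ⌈8581/509⌉ − ⌈8097/509⌉ = 17 − 16 = 1
n=17: ⌈(18·484+353)/509⌉ − ⌈(17·484+353)/509⌉ = ⌈9065/509⌉ − ⌈8581/509⌉ = 18 − 17 = 1
n=18: ⌈(19·484+353)/509⌉ − ⌈(18·484+353)/509⌉ = ⌈9549/509⌉ − ⌈9065/509⌉ = 19 − 18 = 1
n=19: ⌈(20·484+353)/509⌉ − ⌈(19·484+353)/509⌉ = ⌈10033/509⌉ − ⌈9549/509⌉ = 20 − 19 = 1
n=20: ⌈(21·484+353)/509⌉ − ⌈(20·484+353)/509⌉ = ⌈10517/509⌉ − ⌈10033/509⌉ = 21 − 20 = 1
n=21: ⌈(22·484+353)/509⌉ − ⌈(21·484+353)/509⌉ = ⌈11001/509⌉ − ⌈10517/509⌉ = 22 − 21 = 1
n=22: ⌈(23·484+353)/509⌉ − ⌈(22·484+353)/509⌉ = ⌈11485/509⌉ − ⌈11001/509⌉ = 23 − 22 = 1
n=23: ⌈(24·484+353)/509⌉ − ⌈(23·484+353)/509⌉ = ⌈11969/509⌉ − ⌈11485/509⌉ = 24 − 23 = 1
n=24: ⌈(25·484+353)/509⌉ − ⌈(24·484+353)/509⌉ = ⌈12453/509⌉ − ⌈11969/509⌉ = 25 − 24 = 1
n=25: ⌈(26·484+353)/509⌉ − ⌈(25·484+353)/509⌉ = ⌈12937/509⌉ − ⌈12453/509⌉ = 26 − 25 = 1
n=26: ⌈(27·484+353)/509⌉ − ⌈(26·484+353)/509⌉ = ⌈13421/509⌉ − ⌈12937/509⌉ = 27 − 26 = 1
n=27: ⌈(28·484+353)/509⌉ − ⌈(27·484+353)/509⌉ = ⌈13905/509⌉ − ⌈13421/509⌉ = 28 − 27 = 1
n=28: ⌈(29·484+353)/509⌉ − ⌈(28·484+353)/509⌉ = ⌈14389/509⌉ − ⌈13905/509⌉ = 29 − 28 = 1
n=29: ⌈(30·484+353)/509⌉ − ⌈(29·484+353)/509⌉ = ⌈14873/509⌉ − ⌈14389/509⌉ = 30 − 29 = 1
n=30: ⌈(31·484+353)/509⌉ − ⌈(30·484+353)/509⌉ = ⌈15357/509⌉ − ⌈14873/509⌉ = 31 − 30 = 1
n=31: ⌈(32·484+353)/509⌉ − ⌈(31·484+353)/509⌉ = ⌈15841/509⌉ − ⌈15357/509⌉ = 32 − 31 = 1
n=32: ⌈(33·484+353)/509⌉ − ⌈(32·484+353)/509⌉ = ⌈16325/509⌉ − ⌈15841/509⌉ = 33 − 32 = 1
n=33: ⌈(34·484+353)/509⌉ − ⌈(33·484+353)/509⌉ = ⌈16809/509⌉ − ⌈16325/509⌉ = 34 − 33 = 1
n=34: ⌈(35·484+353)/509⌉ − ⌈(34·484+353)/509⌉ = ⌈17293/509⌉ − ⌈16809/509⌉ = 34 − 34 = 0
n=35: ⌈(36·484+353)/509⌉ − ⌈(35·484+353)/509⌉ = ⌈17777/509⌉ − ⌈17293/509⌉ = 35 − 34 = 1
n=36: ⌈(37·484+353)/509⌉ − ⌈(36·484+353)/509⌉ = ⌈18261/509⌉ − ⌈17777/509⌉ = 36 − 35 = 1
n=37: ⌈(38·484+353)/509⌉ − ⌈(37·484+353)/509⌉ = ⌈18745/509⌉ − ⌈18261/509⌉ = 37 − 36 = 1
n=38: ⌈(39·484+353)/509⌉ − ⌈(38·484+353)/509⌉ = ⌈19229/509⌉ − ⌈18745/509⌉ = 38 − 37 = 1
n=39: ⌈(40·484+353)/509⌉ − ⌈(39·484+353)/509⌉ = ⌈19713/509⌉ − ⌈19229/509⌉ = 39 − 38 = 1
n=40: ⌈(41·484+353)/509⌉ − ⌈(40·484+353)/509⌉ = ⌈20197/509⌉ − ⌈19713/509⌉ = 40 − 39 = 1
n=41: ⌈(42·484+353)/509⌉ − ⌈(41·484+353)/509⌉ = ⌈20681/509⌉ − ⌈20197/509⌉ = 41 − 40 = 1
n=42: ⌈(43·484+353)/509⌉ − ⌈(42·484+353)/509⌉ = ⌈21165/509⌉ − ⌈20681/509⌉ = 42 − 41 = 1
n=43: ⌈(44·484+353)/509⌉ − ⌈(43·484+353)/509⌉ = ⌈21649/509⌉ − ⌈21165/509⌉ = 43 − 42 = 1
n=44: ⌈(45·484+353)/509⌉ − ⌈(44·484+353)/509⌉ = ⌈22133/509⌉ − ⌈21649/509⌉ = 44 − 43 = 1
n=45: ⌈(46·484+353)/509⌉ − ⌈(45·484+353)/509⌉ = ⌈22617/509⌉ − ⌈22133/509⌉ = 45 − 44 = 1
n=46: ⌈(47·484+353)/509⌉ − ⌈(46·484+353)/509⌉ = ⌈23101/509⌉ − ⌈22617/509⌉ = 46 − 45 = 1
n=47: ⌈(48·484+353)/509⌉ − ⌈(47·484+353)/509⌉ = ⌈23585/509⌉ − ⌈23101/509⌉ = 47 − 46 = 1
n=48: ⌈(49·484+353)/509⌉ − ⌈(48·484+353)/509⌉ = ⌈24069/509⌉ − ⌈23585/509⌉ = 48 − 47 = 1
n=49: ⌈(50·484+353)/509⌉ − ⌈(49·484+353)/509⌉ = ⌈24553/509⌉ − ⌈24069/509⌉ = 49 − 48 = 1
n=50: ⌈(51·484+353)/509⌉ − ⌈(50·484+353)/509⌉ = ⌈25037/509⌉ − ⌈24553/509⌉ = 50 − 49 = 1
n=51: ⌈(52·484+353)/509⌉ − ⌈(51·484+353)/509⌉ = ⌈25521/509⌉ − ⌈25037/509⌉ = 51 − 50 = 1
n=52: ⌈(53·484+353)/509⌉ − ⌈(52·484+353)/509⌉ = ⌈26005/509⌉ − ⌈25521/509⌉ = 52 − 51 = 1
n=53: ⌈(54·484+353)/509⌉ − ⌈(53·484+353)/509⌉ = ⌈26489/509⌉ − ⌈26005/509⌉ = 53 − 52 = 1
n=54: ⌈(55·484+353)/509⌉ − ⌈(54·484+353)/509⌉ = ⌈26973/509⌉ − ⌈26489/509⌉ = 53 − 53 = 0
n=55: ⌈(56·484+353)/509⌉ − ⌈(55·484+353)/509⌉ = ⌈27457/509⌉ − ⌈26973/509⌉ = 54 − 53 = 1

11111111111111011111111111111111110111111111111111111101


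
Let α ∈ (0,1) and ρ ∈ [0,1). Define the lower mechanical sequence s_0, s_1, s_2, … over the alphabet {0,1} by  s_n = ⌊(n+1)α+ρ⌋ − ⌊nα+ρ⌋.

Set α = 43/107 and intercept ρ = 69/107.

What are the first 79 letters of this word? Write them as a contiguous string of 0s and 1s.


1001010010100101001010010100101001010010100101001010010100101001010010100101001

n=0: ⌊(1·43+69)/107⌋ − ⌊(0·43+69)/107⌋ = ⌊112/107⌋ − ⌊69/107⌋ = 1 − 0 = 1
n=1: ⌊(2·43+69)/107⌋ − ⌊(1·43+69)/107⌋ = ⌊155/107⌋ − ⌊112/107⌋ = 1 − 1 = 0
n=2: ⌊(3·43+69)/107⌋ − ⌊(2·43+69)/107⌋ = ⌊198/107⌋ − ⌊155/107⌋ = 1 − 1 = 0
n=3: ⌊(4·43+69)/107⌋ − ⌊(3·43+69)/107⌋ = ⌊241/107⌋ − ⌊198/107⌋ = 2 − 1 = 1
n=4: ⌊(5·43+69)/107⌋ − ⌊(4·43+69)/107⌋ = ⌊284/107⌋ − ⌊241/107⌋ = 2 − 2 = 0
n=5: ⌊(6·43+69)/107⌋ − ⌊(5·43+69)/107⌋ = ⌊327/107⌋ − ⌊284/107⌋ = 3 − 2 = 1
n=6: ⌊(7·43+69)/107⌋ − ⌊(6·43+69)/107⌋ = ⌊370/107⌋ − ⌊327/107⌋ = 3 − 3 = 0
n=7: ⌊(8·43+69)/107⌋ − ⌊(7·43+69)/107⌋ = ⌊413/107⌋ − ⌊370/107⌋ = 3 − 3 = 0
n=8: ⌊(9·43+69)/107⌋ − ⌊(8·43+69)/107⌋ = ⌊456/107⌋ − ⌊413/107⌋ = 4 − 3 = 1
n=9: ⌊(10·43+69)/107⌋ − ⌊(9·43+69)/107⌋ = ⌊499/107⌋ − ⌊456/107⌋ = 4 − 4 = 0
n=10: ⌊(11·43+69)/107⌋ − ⌊(10·43+69)/107⌋ = ⌊542/107⌋ − ⌊499/107⌋ = 5 − 4 = 1
n=11: ⌊(12·43+69)/107⌋ − ⌊(11·43+69)/107⌋ = ⌊585/107⌋ − ⌊542/107⌋ = 5 − 5 = 0
n=12: ⌊(13·43+69)/107⌋ − ⌊(12·43+69)/107⌋ = ⌊628/107⌋ − ⌊585/107⌋ = 5 − 5 = 0
n=13: ⌊(14·43+69)/107⌋ − ⌊(13·43+69)/107⌋ = ⌊671/107⌋ − ⌊628/107⌋ = 6 − 5 = 1
n=14: ⌊(15·43+69)/107⌋ − ⌊(14·43+69)/107⌋ = ⌊714/107⌋ − ⌊671/107⌋ = 6 − 6 = 0
n=15: ⌊(16·43+69)/107⌋ − ⌊(15·43+69)/107⌋ = ⌊757/107⌋ − ⌊714/107⌋ = 7 − 6 = 1
n=16: ⌊(17·43+69)/107⌋ − ⌊(16·43+69)/107⌋ = ⌊800/107⌋ − ⌊757/107⌋ = 7 − 7 = 0
n=17: ⌊(18·43+69)/107⌋ − ⌊(17·43+69)/107⌋ = ⌊843/107⌋ − ⌊800/107⌋ = 7 − 7 = 0
n=18: ⌊(19·43+69)/107⌋ − ⌊(18·43+69)/107⌋ = ⌊886/107⌋ − ⌊843/107⌋ = 8 − 7 = 1
n=19: ⌊(20·43+69)/107⌋ − ⌊(19·43+69)/107⌋ = ⌊929/107⌋ − ⌊886/107⌋ = 8 − 8 = 0
n=20: ⌊(21·43+69)/107⌋ − ⌊(20·43+69)/107⌋ = ⌊972/107⌋ − ⌊929/107⌋ = 9 − 8 = 1
n=21: ⌊(22·43+69)/107⌋ − ⌊(21·43+69)/107⌋ = ⌊1015/107⌋ − ⌊972/107⌋ = 9 − 9 = 0
n=22: ⌊(23·43+69)/107⌋ − ⌊(22·43+69)/107⌋ = ⌊1058/107⌋ − ⌊1015/107⌋ = 9 − 9 = 0
n=23: ⌊(24·43+69)/107⌋ − ⌊(23·43+69)/107⌋ = ⌊1101/107⌋ − ⌊1058/107⌋ = 10 − 9 = 1
n=24: ⌊(25·43+69)/107⌋ − ⌊(24·43+69)/107⌋ = ⌊1144/107⌋ − ⌊1101/107⌋ = 10 − 10 = 0
n=25: ⌊(26·43+69)/107⌋ − ⌊(25·43+69)/107⌋ = ⌊1187/107⌋ − ⌊1144/107⌋ = 11 − 10 = 1
n=26: ⌊(27·43+69)/107⌋ − ⌊(26·43+69)/107⌋ = ⌊1230/107⌋ − ⌊1187/107⌋ = 11 − 11 = 0
n=27: ⌊(28·43+69)/107⌋ − ⌊(27·43+69)/107⌋ = ⌊1273/107⌋ − ⌊1230/107⌋ = 11 − 11 = 0
n=28: ⌊(29·43+69)/107⌋ − ⌊(28·43+69)/107⌋ = ⌊1316/107⌋ − ⌊1273/107⌋ = 12 − 11 = 1
n=29: ⌊(30·43+69)/107⌋ − ⌊(29·43+69)/107⌋ = ⌊1359/107⌋ − ⌊1316/107⌋ = 12 − 12 = 0
n=30: ⌊(31·43+69)/107⌋ − ⌊(30·43+69)/107⌋ = ⌊1402/107⌋ − ⌊1359/107⌋ = 13 − 12 = 1
n=31: ⌊(32·43+69)/107⌋ − ⌊(31·43+69)/107⌋ = ⌊1445/107⌋ − ⌊1402/107⌋ = 13 − 13 = 0
n=32: ⌊(33·43+69)/107⌋ − ⌊(32·43+69)/107⌋ = ⌊1488/107⌋ − ⌊1445/107⌋ = 13 − 13 = 0
n=33: ⌊(34·43+69)/107⌋ − ⌊(33·43+69)/107⌋ = ⌊1531/107⌋ − ⌊1488/107⌋ = 14 − 13 = 1
n=34: ⌊(35·43+69)/107⌋ − ⌊(34·43+69)/107⌋ = ⌊1574/107⌋ − ⌊1531/107⌋ = 14 − 14 = 0
n=35: ⌊(36·43+69)/107⌋ − ⌊(35·43+69)/107⌋ = ⌊1617/107⌋ − ⌊1574/107⌋ = 15 − 14 = 1
n=36: ⌊(37·43+69)/107⌋ − ⌊(36·43+69)/107⌋ = ⌊1660/107⌋ − ⌊1617/107⌋ = 15 − 15 = 0
n=37: ⌊(38·43+69)/107⌋ − ⌊(37·43+69)/107⌋ = ⌊1703/107⌋ − ⌊1660/107⌋ = 15 − 15 = 0
n=38: ⌊(39·43+69)/107⌋ − ⌊(38·43+69)/107⌋ = ⌊1746/107⌋ − ⌊1703/107⌋ = 16 − 15 = 1
n=39: ⌊(40·43+69)/107⌋ − ⌊(39·43+69)/107⌋ = ⌊1789/107⌋ − ⌊1746/107⌋ = 16 − 16 = 0
n=40: ⌊(41·43+69)/107⌋ − ⌊(40·43+69)/107⌋ = ⌊1832/107⌋ − ⌊1789/107⌋ = 17 − 16 = 1
n=41: ⌊(42·43+69)/107⌋ − ⌊(41·43+69)/107⌋ = ⌊1875/107⌋ − ⌊1832/107⌋ = 17 − 17 = 0
n=42: ⌊(43·43+69)/107⌋ − ⌊(42·43+69)/107⌋ = ⌊1918/107⌋ − ⌊1875/107⌋ = 17 − 17 = 0
n=43: ⌊(44·43+69)/107⌋ − ⌊(43·43+69)/107⌋ = ⌊1961/107⌋ − ⌊1918/107⌋ = 18 − 17 = 1
n=44: ⌊(45·43+69)/107⌋ − ⌊(44·43+69)/107⌋ = ⌊2004/107⌋ − ⌊1961/107⌋ = 18 − 18 = 0
n=45: ⌊(46·43+69)/107⌋ − ⌊(45·43+69)/107⌋ = ⌊2047/107⌋ − ⌊2004/107⌋ = 19 − 18 = 1
n=46: ⌊(47·43+69)/107⌋ − ⌊(46·43+69)/107⌋ = ⌊2090/107⌋ − ⌊2047/107⌋ = 19 − 19 = 0
n=47: ⌊(48·43+69)/107⌋ − ⌊(47·43+69)/107⌋ = ⌊2133/107⌋ − ⌊2090/107⌋ = 19 − 19 = 0
n=48: ⌊(49·43+69)/107⌋ − ⌊(48·43+69)/107⌋ = ⌊2176/107⌋ − ⌊2133/107⌋ = 20 − 19 = 1
n=49: ⌊(50·43+69)/107⌋ − ⌊(49·43+69)/107⌋ = ⌊2219/107⌋ − ⌊2176/107⌋ = 20 − 20 = 0
n=50: ⌊(51·43+69)/107⌋ − ⌊(50·43+69)/107⌋ = ⌊2262/107⌋ − ⌊2219/107⌋ = 21 − 20 = 1
n=51: ⌊(52·43+69)/107⌋ − ⌊(51·43+69)/107⌋ = ⌊2305/107⌋ − ⌊2262/107⌋ = 21 − 21 = 0
n=52: ⌊(53·43+69)/107⌋ − ⌊(52·43+69)/107⌋ = ⌊2348/107⌋ − ⌊2305/107⌋ = 21 − 21 = 0
n=53: ⌊(54·43+69)/107⌋ − ⌊(53·43+69)/107⌋ = ⌊2391/107⌋ − ⌊2348/107⌋ = 22 − 21 = 1
n=54: ⌊(55·43+69)/107⌋ − ⌊(54·43+69)/107⌋ = ⌊2434/107⌋ − ⌊2391/107⌋ = 22 − 22 = 0
n=55: ⌊(56·43+69)/107⌋ − ⌊(55·43+69)/107⌋ = ⌊2477/107⌋ − ⌊2434/107⌋ = 23 − 22 = 1
n=56: ⌊(57·43+69)/107⌋ − ⌊(56·43+69)/107⌋ = ⌊2520/107⌋ − ⌊2477/107⌋ = 23 − 23 = 0
n=57: ⌊(58·43+69)/107⌋ − ⌊(57·43+69)/107⌋ = ⌊2563/107⌋ − ⌊2520/107⌋ = 23 − 23 = 0
n=58: ⌊(59·43+69)/107⌋ − ⌊(58·43+69)/107⌋ = ⌊2606/107⌋ − ⌊2563/107⌋ = 24 − 23 = 1
n=59: ⌊(60·43+69)/107⌋ − ⌊(59·43+69)/107⌋ = ⌊2649/107⌋ − ⌊2606/107⌋ = 24 − 24 = 0
n=60: ⌊(61·43+69)/107⌋ − ⌊(60·43+69)/107⌋ = ⌊2692/107⌋ − ⌊2649/107⌋ = 25 − 24 = 1
n=61: ⌊(62·43+69)/107⌋ − ⌊(61·43+69)/107⌋ = ⌊2735/107⌋ − ⌊2692/107⌋ = 25 − 25 = 0
n=62: ⌊(63·43+69)/107⌋ − ⌊(62·43+69)/107⌋ = ⌊2778/107⌋ − ⌊2735/107⌋ = 25 − 25 = 0
n=63: ⌊(64·43+69)/107⌋ − ⌊(63·43+69)/107⌋ = ⌊2821/107⌋ − ⌊2778/107⌋ = 26 − 25 = 1
n=64: ⌊(65·43+69)/107⌋ − ⌊(64·43+69)/107⌋ = ⌊2864/107⌋ − ⌊2821/107⌋ = 26 − 26 = 0
n=65: ⌊(66·43+69)/107⌋ − ⌊(65·43+69)/107⌋ = ⌊2907/107⌋ − ⌊2864/107⌋ = 27 − 26 = 1
n=66: ⌊(67·43+69)/107⌋ − ⌊(66·43+69)/107⌋ = ⌊2950/107⌋ − ⌊2907/107⌋ = 27 − 27 = 0
n=67: ⌊(68·43+69)/107⌋ − ⌊(67·43+69)/107⌋ = ⌊2993/107⌋ − ⌊2950/107⌋ = 27 − 27 = 0
n=68: ⌊(69·43+69)/107⌋ − ⌊(68·43+69)/107⌋ = ⌊3036/107⌋ − ⌊2993/107⌋ = 28 − 27 = 1
n=69: ⌊(70·43+69)/107⌋ − ⌊(69·43+69)/107⌋ = ⌊3079/107⌋ − ⌊3036/107⌋ = 28 − 28 = 0
n=70: ⌊(71·43+69)/107⌋ − ⌊(70·43+69)/107⌋ = ⌊3122/107⌋ − ⌊3079/107⌋ = 29 − 28 = 1
n=71: ⌊(72·43+69)/107⌋ − ⌊(71·43+69)/107⌋ = ⌊3165/107⌋ − ⌊3122/107⌋ = 29 − 29 = 0
n=72: ⌊(73·43+69)/107⌋ − ⌊(72·43+69)/107⌋ = ⌊3208/107⌋ − ⌊3165/107⌋ = 29 − 29 = 0
n=73: ⌊(74·43+69)/107⌋ − ⌊(73·43+69)/107⌋ = ⌊3251/107⌋ − ⌊3208/107⌋ = 30 − 29 = 1
n=74: ⌊(75·43+69)/107⌋ − ⌊(74·43+69)/107⌋ = ⌊3294/107⌋ − ⌊3251/107⌋ = 30 − 30 = 0
n=75: ⌊(76·43+69)/107⌋ − ⌊(75·43+69)/107⌋ = ⌊3337/107⌋ − ⌊3294/107⌋ = 31 − 30 = 1
n=76: ⌊(77·43+69)/107⌋ − ⌊(76·43+69)/107⌋ = ⌊3380/107⌋ − ⌊3337/107⌋ = 31 − 31 = 0
n=77: ⌊(78·43+69)/107⌋ − ⌊(77·43+69)/107⌋ = ⌊3423/107⌋ − ⌊3380/107⌋ = 31 − 31 = 0
n=78: ⌊(79·43+69)/107⌋ − ⌊(78·43+69)/107⌋ = ⌊3466/107⌋ − ⌊3423/107⌋ = 32 − 31 = 1


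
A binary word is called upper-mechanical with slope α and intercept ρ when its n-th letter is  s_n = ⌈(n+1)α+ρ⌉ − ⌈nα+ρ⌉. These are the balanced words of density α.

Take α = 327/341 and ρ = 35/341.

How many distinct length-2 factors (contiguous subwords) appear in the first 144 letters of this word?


t_n = ⌈(n·327+35)/341⌉ for n = 0 … 144:
  n=0…9: ⌈35/341⌉=1 ⌈362/341⌉=2 ⌈689/341⌉=3 ⌈1016/341⌉=3 ⌈1343/341⌉=4 ⌈1670/341⌉=5 ⌈1997/341⌉=6 ⌈2324/341⌉=7 ⌈2651/341⌉=8 ⌈2978/341⌉=9
  n=10…19: ⌈3305/341⌉=10 ⌈3632/341⌉=11 ⌈3959/341⌉=12 ⌈4286/341⌉=13 ⌈4613/341⌉=14 ⌈4940/341⌉=15 ⌈5267/341⌉=16 ⌈5594/341⌉=17 ⌈5921/341⌉=18 ⌈6248/341⌉=19
  n=20…29: ⌈6575/341⌉=20 ⌈6902/341⌉=21 ⌈7229/341⌉=22 ⌈7556/341⌉=23 ⌈7883/341⌉=24 ⌈8210/341⌉=25 ⌈8537/341⌉=26 ⌈8864/341⌉=26 ⌈9191/341⌉=27 ⌈9518/341⌉=28
  n=30…39: ⌈9845/341⌉=29 ⌈10172/341⌉=30 ⌈10499/341⌉=31 ⌈10826/341⌉=32 ⌈11153/341⌉=33 ⌈11480/341⌉=34 ⌈11807/341⌉=35 ⌈12134/341⌉=36 ⌈12461/341⌉=37 ⌈12788/341⌉=38
  n=40…49: ⌈13115/341⌉=39 ⌈13442/341⌉=40 ⌈13769/341⌉=41 ⌈14096/341⌉=42 ⌈14423/341⌉=43 ⌈14750/341⌉=44 ⌈15077/341⌉=45 ⌈15404/341⌉=46 ⌈15731/341⌉=47 ⌈16058/341⌉=48
  n=50…59: ⌈16385/341⌉=49 ⌈16712/341⌉=50 ⌈17039/341⌉=50 ⌈17366/341⌉=51 ⌈17693/341⌉=52 ⌈18020/341⌉=53 ⌈18347/341⌉=54 ⌈18674/341⌉=55 ⌈19001/341⌉=56 ⌈19328/341⌉=57
  n=60…69: ⌈19655/341⌉=58 ⌈19982/341⌉=59 ⌈20309/341⌉=60 ⌈20636/341⌉=61 ⌈20963/341⌉=62 ⌈21290/341⌉=63 ⌈21617/341⌉=64 ⌈21944/341⌉=65 ⌈22271/341⌉=66 ⌈22598/341⌉=67
  n=70…79: ⌈22925/341⌉=68 ⌈23252/341⌉=69 ⌈23579/341⌉=70 ⌈23906/341⌉=71 ⌈24233/341⌉=72 ⌈24560/341⌉=73 ⌈24887/341⌉=73 ⌈25214/341⌉=74 ⌈25541/341⌉=75 ⌈25868/341⌉=76
  n=80…89: ⌈26195/341⌉=77 ⌈26522/341⌉=78 ⌈26849/341⌉=79 ⌈27176/341⌉=80 ⌈27503/341⌉=81 ⌈27830/341⌉=82 ⌈28157/341⌉=83 ⌈28484/341⌉=84 ⌈28811/341⌉=85 ⌈29138/341⌉=86
  n=90…99: ⌈29465/341⌉=87 ⌈29792/341⌉=88 ⌈30119/341⌉=89 ⌈30446/341⌉=90 ⌈30773/341⌉=91 ⌈31100/341⌉=92 ⌈31427/341⌉=93 ⌈31754/341⌉=94 ⌈32081/341⌉=95 ⌈32408/341⌉=96
  n=100…109: ⌈32735/341⌉=96 ⌈33062/341⌉=97 ⌈33389/341⌉=98 ⌈33716/341⌉=99 ⌈34043/341⌉=100 ⌈34370/341⌉=101 ⌈34697/341⌉=102 ⌈35024/341⌉=103 ⌈35351/341⌉=104 ⌈35678/341⌉=105
  n=110…119: ⌈36005/341⌉=106 ⌈36332/341⌉=107 ⌈36659/341⌉=108 ⌈36986/341⌉=109 ⌈37313/341⌉=110 ⌈37640/341⌉=111 ⌈37967/341⌉=112 ⌈38294/341⌉=113 ⌈38621/341⌉=114 ⌈38948/341⌉=115
  n=120…129: ⌈39275/341⌉=116 ⌈39602/341⌉=117 ⌈39929/341⌉=118 ⌈40256/341⌉=119 ⌈40583/341⌉=120 ⌈40910/341⌉=120 ⌈41237/341⌉=121 ⌈41564/341⌉=122 ⌈41891/341⌉=123 ⌈42218/341⌉=124
  n=130…139: ⌈42545/341⌉=125 ⌈42872/341⌉=126 ⌈43199/341⌉=127 ⌈43526/341⌉=128 ⌈43853/341⌉=129 ⌈44180/341⌉=130 ⌈44507/341⌉=131 ⌈44834/341⌉=132 ⌈45161/341⌉=133 ⌈45488/341⌉=134
  n=140…144: ⌈45815/341⌉=135 ⌈46142/341⌉=136 ⌈46469/341⌉=137 ⌈46796/341⌉=138 ⌈47123/341⌉=139
s_n = t_(n+1) − t_n for n = 0 … 143 gives
prefix = 110111111111111111111111110111111111111111111111111011111111111111111111111011111111111111111111111011111111111111111111111101111111111111111111
slide a length-2 window over [0..1] … [142..143] (143 windows); first occurrence of each distinct factor:
  [  0..  1] 11
  [  1..  2] 10
  [  2..  3] 01
  (the other 140 windows repeat one of these)
distinct factors: {01, 10, 11}
count = 3  (Sturmian bound for length 2 is 3)

3


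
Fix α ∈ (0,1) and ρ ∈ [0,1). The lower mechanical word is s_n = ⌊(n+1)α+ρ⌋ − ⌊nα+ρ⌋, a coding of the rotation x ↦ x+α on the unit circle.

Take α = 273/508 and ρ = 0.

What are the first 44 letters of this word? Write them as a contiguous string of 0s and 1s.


01010101010101101010101010110101010101011010

n=0: ⌊(1·273)/508⌋ − ⌊(0·273)/508⌋ = ⌊273/508⌋ − ⌊0/508⌋ = 0 − 0 = 0
n=1: ⌊(2·273)/508⌋ − ⌊(1·273)/508⌋ = ⌊546/508⌋ − ⌊273/508⌋ = 1 − 0 = 1
n=2: ⌊(3·273)/508⌋ − ⌊(2·273)/508⌋ = ⌊819/508⌋ − ⌊546/508⌋ = 1 − 1 = 0
n=3: ⌊(4·273)/508⌋ − ⌊(3·273)/508⌋ = ⌊1092/508⌋ − ⌊819/508⌋ = 2 − 1 = 1
n=4: ⌊(5·273)/508⌋ − ⌊(4·273)/508⌋ = ⌊1365/508⌋ − ⌊1092/508⌋ = 2 − 2 = 0
n=5: ⌊(6·273)/508⌋ − ⌊(5·273)/508⌋ = ⌊1638/508⌋ − ⌊1365/508⌋ = 3 − 2 = 1
n=6: ⌊(7·273)/508⌋ − ⌊(6·273)/508⌋ = ⌊1911/508⌋ − ⌊1638/508⌋ = 3 − 3 = 0
n=7: ⌊(8·273)/508⌋ − ⌊(7·273)/508⌋ = ⌊2184/508⌋ − ⌊1911/508⌋ = 4 − 3 = 1
n=8: ⌊(9·273)/508⌋ − ⌊(8·273)/508⌋ = ⌊2457/508⌋ − ⌊2184/508⌋ = 4 − 4 = 0
n=9: ⌊(10·273)/508⌋ − ⌊(9·273)/508⌋ = ⌊2730/508⌋ − ⌊2457/508⌋ = 5 − 4 = 1
n=10: ⌊(11·273)/508⌋ − ⌊(10·273)/508⌋ = ⌊3003/508⌋ − ⌊2730/508⌋ = 5 − 5 = 0
n=11: ⌊(12·273)/508⌋ − ⌊(11·273)/508⌋ = ⌊3276/508⌋ − ⌊3003/508⌋ = 6 − 5 = 1
n=12: ⌊(13·273)/508⌋ − ⌊(12·273)/508⌋ = ⌊3549/508⌋ − ⌊3276/508⌋ = 6 − 6 = 0
n=13: ⌊(14·273)/508⌋ − ⌊(13·273)/508⌋ = ⌊3822/508⌋ − ⌊3549/508⌋ = 7 − 6 = 1
n=14: ⌊(15·273)/508⌋ − ⌊(14·273)/508⌋ = ⌊4095/508⌋ − ⌊3822/508⌋ = 8 − 7 = 1
n=15: ⌊(16·273)/508⌋ − ⌊(15·273)/508⌋ = ⌊4368/508⌋ − ⌊4095/508⌋ = 8 − 8 = 0
n=16: ⌊(17·273)/508⌋ − ⌊(16·273)/508⌋ = ⌊4641/508⌋ − ⌊4368/508⌋ = 9 − 8 = 1
n=17: ⌊(18·273)/508⌋ − ⌊(17·273)/508⌋ = ⌊4914/508⌋ − ⌊4641/508⌋ = 9 − 9 = 0
n=18: ⌊(19·273)/508⌋ − ⌊(18·273)/508⌋ = ⌊5187/508⌋ − ⌊4914/508⌋ = 10 − 9 = 1
n=19: ⌊(20·273)/508⌋ − ⌊(19·273)/508⌋ = ⌊5460/508⌋ − ⌊5187/508⌋ = 10 − 10 = 0
n=20: ⌊(21·273)/508⌋ − ⌊(20·273)/508⌋ = ⌊5733/508⌋ − ⌊5460/508⌋ = 11 − 10 = 1
n=21: ⌊(22·273)/508⌋ − ⌊(21·273)/508⌋ = ⌊6006/508⌋ − ⌊5733/508⌋ = 11 − 11 = 0
n=22: ⌊(23·273)/508⌋ − ⌊(22·273)/508⌋ = ⌊6279/508⌋ − ⌊6006/508⌋ = 12 − 11 = 1
n=23: ⌊(24·273)/508⌋ − ⌊(23·273)/508⌋ = ⌊6552/508⌋ − ⌊6279/508⌋ = 12 − 12 = 0
n=24: ⌊(25·273)/508⌋ − ⌊(24·273)/508⌋ = ⌊6825/508⌋ − ⌊6552/508⌋ = 13 − 12 = 1
n=25: ⌊(26·273)/508⌋ − ⌊(25·273)/508⌋ = ⌊7098/508⌋ − ⌊6825/508⌋ = 13 − 13 = 0
n=26: ⌊(27·273)/508⌋ − ⌊(26·273)/508⌋ = ⌊7371/508⌋ − ⌊7098/508⌋ = 14 − 13 = 1
n=27: ⌊(28·273)/508⌋ − ⌊(27·273)/508⌋ = ⌊7644/508⌋ − ⌊7371/508⌋ = 15 − 14 = 1
n=28: ⌊(29·273)/508⌋ − ⌊(28·273)/508⌋ = ⌊7917/508⌋ − ⌊7644/508⌋ = 15 − 15 = 0
n=29: ⌊(30·273)/508⌋ − ⌊(29·273)/508⌋ = ⌊8190/508⌋ − ⌊7917/508⌋ = 16 − 15 = 1
n=30: ⌊(31·273)/508⌋ − ⌊(30·273)/508⌋ = ⌊8463/508⌋ − ⌊8190/508⌋ = 16 − 16 = 0
n=31: ⌊(32·273)/508⌋ − ⌊(31·273)/508⌋ = ⌊8736/508⌋ − ⌊8463/508⌋ = 17 − 16 = 1
n=32: ⌊(33·273)/508⌋ − ⌊(32·273)/508⌋ = ⌊9009/508⌋ − ⌊8736/508⌋ = 17 − 17 = 0
n=33: ⌊(34·273)/508⌋ − ⌊(33·273)/508⌋ = ⌊9282/508⌋ − ⌊9009/508⌋ = 18 − 17 = 1
n=34: ⌊(35·273)/508⌋ − ⌊(34·273)/508⌋ = ⌊9555/508⌋ − ⌊9282/508⌋ = 18 − 18 = 0
n=35: ⌊(36·273)/508⌋ − ⌊(35·273)/508⌋ = ⌊9828/508⌋ − ⌊9555/508⌋ = 19 − 18 = 1
n=36: ⌊(37·273)/508⌋ − ⌊(36·273)/508⌋ = ⌊10101/508⌋ − ⌊9828/508⌋ = 19 − 19 = 0
n=37: ⌊(38·273)/508⌋ − ⌊(37·273)/508⌋ = ⌊10374/508⌋ − ⌊10101/508⌋ = 20 − 19 = 1
n=38: ⌊(39·273)/508⌋ − ⌊(38·273)/508⌋ = ⌊10647/508⌋ − ⌊10374/508⌋ = 20 − 20 = 0
n=39: ⌊(40·273)/508⌋ − ⌊(39·273)/508⌋ = ⌊10920/508⌋ − ⌊10647/508⌋ = 21 − 20 = 1
n=40: ⌊(41·273)/508⌋ − ⌊(40·273)/508⌋ = ⌊11193/508⌋ − ⌊10920/508⌋ = 22 − 21 = 1
n=41: ⌊(42·273)/508⌋ − ⌊(41·273)/508⌋ = ⌊11466/508⌋ − ⌊11193/508⌋ = 22 − 22 = 0
n=42: ⌊(43·273)/508⌋ − ⌊(42·273)/508⌋ = ⌊11739/508⌋ − ⌊11466/508⌋ = 23 − 22 = 1
n=43: ⌊(44·273)/508⌋ − ⌊(43·273)/508⌋ = ⌊12012/508⌋ − ⌊11739/508⌋ = 23 − 23 = 0


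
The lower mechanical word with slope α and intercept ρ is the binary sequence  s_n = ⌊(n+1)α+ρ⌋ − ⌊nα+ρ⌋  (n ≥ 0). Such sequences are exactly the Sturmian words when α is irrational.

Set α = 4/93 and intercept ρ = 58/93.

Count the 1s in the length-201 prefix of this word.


#1s = Σ_{n=0}^{200} s_n = Σ_{n=0}^{200} (⌊(n+1)α+ρ⌋ − ⌊nα+ρ⌋)
the sum telescopes: every ⌊nα+ρ⌋ with 0 < n < 201 appears once with + and once with −, leaving ⌊201α+ρ⌋ − ⌊0·α+ρ⌋
201α + ρ = (201·4 + 58) / 93 = 862/93
ρ = 58/93
⌊862/93⌋ = 9,  ⌊58/93⌋ = 0
#1s = 9 − 0 = 9

9


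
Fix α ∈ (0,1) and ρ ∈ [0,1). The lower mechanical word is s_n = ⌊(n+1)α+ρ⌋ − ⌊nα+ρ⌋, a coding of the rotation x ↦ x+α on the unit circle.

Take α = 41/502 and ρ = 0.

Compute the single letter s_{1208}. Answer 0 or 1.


(n+1)α + ρ = (1209·41) / 502 = 49569/502
nα + ρ     = (1208·41) / 502 = 49528/502
⌊49569/502⌋ = 98,  ⌊49528/502⌋ = 98
s_{1208} = 98 − 98 = 0

0


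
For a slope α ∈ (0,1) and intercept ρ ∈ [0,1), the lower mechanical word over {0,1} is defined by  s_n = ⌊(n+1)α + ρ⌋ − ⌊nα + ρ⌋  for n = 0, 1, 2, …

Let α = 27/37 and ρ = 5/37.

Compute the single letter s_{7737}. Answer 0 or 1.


(n+1)α + ρ = (7738·27 + 5) / 37 = 208931/37
nα + ρ     = (7737·27 + 5) / 37 = 208904/37
⌊208931/37⌋ = 5646,  ⌊208904/37⌋ = 5646
s_{7737} = 5646 − 5646 = 0

0


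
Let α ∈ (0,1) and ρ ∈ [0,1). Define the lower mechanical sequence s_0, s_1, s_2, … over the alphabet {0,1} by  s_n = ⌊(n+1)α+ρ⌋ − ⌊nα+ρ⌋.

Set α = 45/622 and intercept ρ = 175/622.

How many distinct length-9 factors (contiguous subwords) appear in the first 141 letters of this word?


t_n = ⌊(n·45+175)/622⌋ for n = 0 … 141:
  n=0…9: ⌊175/622⌋=0 ⌊220/622⌋=0 ⌊265/622⌋=0 ⌊310/622⌋=0 ⌊355/622⌋=0 ⌊400/622⌋=0 ⌊445/622⌋=0 ⌊490/622⌋=0 ⌊535/622⌋=0 ⌊580/622⌋=0
  n=10…19: ⌊625/622⌋=1 ⌊670/622⌋=1 ⌊715/622⌋=1 ⌊760/622⌋=1 ⌊805/622⌋=1 ⌊850/622⌋=1 ⌊895/622⌋=1 ⌊940/622⌋=1 ⌊985/622⌋=1 ⌊1030/622⌋=1
  n=20…29: ⌊1075/622⌋=1 ⌊1120/622⌋=1 ⌊1165/622⌋=1 ⌊1210/622⌋=1 ⌊1255/622⌋=2 ⌊1300/622⌋=2 ⌊1345/622⌋=2 ⌊1390/622⌋=2 ⌊1435/622⌋=2 ⌊1480/622⌋=2
  n=30…39: ⌊1525/622⌋=2 ⌊1570/622⌋=2 ⌊1615/622⌋=2 ⌊1660/622⌋=2 ⌊1705/622⌋=2 ⌊1750/622⌋=2 ⌊1795/622⌋=2 ⌊1840/622⌋=2 ⌊1885/622⌋=3 ⌊1930/622⌋=3
  n=40…49: ⌊1975/622⌋=3 ⌊2020/622⌋=3 ⌊2065/622⌋=3 ⌊2110/622⌋=3 ⌊2155/622⌋=3 ⌊2200/622⌋=3 ⌊2245/622⌋=3 ⌊2290/622⌋=3 ⌊2335/622⌋=3 ⌊2380/622⌋=3
  n=50…59: ⌊2425/622⌋=3 ⌊2470/622⌋=3 ⌊2515/622⌋=4 ⌊2560/622⌋=4 ⌊2605/622⌋=4 ⌊2650/622⌋=4 ⌊2695/622⌋=4 ⌊2740/622⌋=4 ⌊2785/622⌋=4 ⌊2830/622⌋=4
  n=60…69: ⌊2875/622⌋=4 ⌊2920/622⌋=4 ⌊2965/622⌋=4 ⌊3010/622⌋=4 ⌊3055/622⌋=4 ⌊3100/622⌋=4 ⌊3145/622⌋=5 ⌊3190/622⌋=5 ⌊3235/622⌋=5 ⌊3280/622⌋=5
  n=70…79: ⌊3325/622⌋=5 ⌊3370/622⌋=5 ⌊3415/622⌋=5 ⌊3460/622⌋=5 ⌊3505/622⌋=5 ⌊3550/622⌋=5 ⌊3595/622⌋=5 ⌊3640/622⌋=5 ⌊3685/622⌋=5 ⌊3730/622⌋=5
  n=80…89: ⌊3775/622⌋=6 ⌊3820/622⌋=6 ⌊3865/622⌋=6 ⌊3910/622⌋=6 ⌊3955/622⌋=6 ⌊4000/622⌋=6 ⌊4045/622⌋=6 ⌊4090/622⌋=6 ⌊4135/622⌋=6 ⌊4180/622⌋=6
  n=90…99: ⌊4225/622⌋=6 ⌊4270/622⌋=6 ⌊4315/622⌋=6 ⌊4360/622⌋=7 ⌊4405/622⌋=7 ⌊4450/622⌋=7 ⌊4495/622⌋=7 ⌊4540/622⌋=7 ⌊4585/622⌋=7 ⌊4630/622⌋=7
  n=100…109: ⌊4675/622⌋=7 ⌊4720/622⌋=7 ⌊4765/622⌋=7 ⌊4810/622⌋=7 ⌊4855/622⌋=7 ⌊4900/622⌋=7 ⌊4945/622⌋=7 ⌊4990/622⌋=8 ⌊5035/622⌋=8 ⌊5080/622⌋=8
  n=110…119: ⌊5125/622⌋=8 ⌊5170/622⌋=8 ⌊5215/622⌋=8 ⌊5260/622⌋=8 ⌊5305/622⌋=8 ⌊5350/622⌋=8 ⌊5395/622⌋=8 ⌊5440/622⌋=8 ⌊5485/622⌋=8 ⌊5530/622⌋=8
  n=120…129: ⌊5575/622⌋=8 ⌊5620/622⌋=9 ⌊5665/622⌋=9 ⌊5710/622⌋=9 ⌊5755/622⌋=9 ⌊5800/622⌋=9 ⌊5845/622⌋=9 ⌊5890/622⌋=9 ⌊5935/622⌋=9 ⌊5980/622⌋=9
  n=130…139: ⌊6025/622⌋=9 ⌊6070/622⌋=9 ⌊6115/622⌋=9 ⌊6160/622⌋=9 ⌊6205/622⌋=9 ⌊6250/622⌋=10 ⌊6295/622⌋=10 ⌊6340/622⌋=10 ⌊6385/622⌋=10 ⌊6430/622⌋=10
  n=140…141: ⌊6475/622⌋=10 ⌊6520/622⌋=10
s_n = t_(n+1) − t_n for n = 0 … 140 gives
prefix = 000000000100000000000001000000000000010000000000000100000000000001000000000000010000000000001000000000000010000000000000100000000000001000000
slide a length-9 window over [0..8] … [132..140] (133 windows); first occurrence of each distinct factor:
  [  0..  8] 000000000
  [  1..  9] 000000001
  [  2.. 10] 000000010
  [  3.. 11] 000000100
  [  4.. 12] 000001000
  [  5.. 13] 000010000
  [  6.. 14] 000100000
  [  7.. 15] 001000000
  [  8.. 16] 010000000
  [  9.. 17] 100000000
  (the other 123 windows repeat one of these)
distinct factors: {000000000, 000000001, 000000010, 000000100, 000001000, 000010000, 000100000, 001000000, 010000000, 100000000}
count = 10  (Sturmian bound for length 9 is 10)

10


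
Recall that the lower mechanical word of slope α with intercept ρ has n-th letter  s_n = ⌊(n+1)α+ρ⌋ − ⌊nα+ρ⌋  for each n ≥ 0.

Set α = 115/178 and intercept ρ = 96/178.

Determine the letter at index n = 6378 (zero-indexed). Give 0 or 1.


(n+1)α + ρ = (6379·115 + 96) / 178 = 733681/178
nα + ρ     = (6378·115 + 96) / 178 = 733566/178
⌊733681/178⌋ = 4121,  ⌊733566/178⌋ = 4121
s_{6378} = 4121 − 4121 = 0

0


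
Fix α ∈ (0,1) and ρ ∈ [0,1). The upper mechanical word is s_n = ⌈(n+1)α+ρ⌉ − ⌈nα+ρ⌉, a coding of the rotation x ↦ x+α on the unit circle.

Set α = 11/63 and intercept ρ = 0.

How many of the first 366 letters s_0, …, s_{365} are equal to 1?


#1s = Σ_{n=0}^{365} s_n = Σ_{n=0}^{365} (⌈(n+1)α+ρ⌉ − ⌈nα+ρ⌉)
the sum telescopes: every ⌈nα+ρ⌉ with 0 < n < 366 appears once with + and once with −, leaving ⌈366α+ρ⌉ − ⌈0·α+ρ⌉
366α + ρ = (366·11) / 63 = 4026/63
ρ = 0/63
⌈4026/63⌉ = 64,  ⌈0/63⌉ = 0
#1s = 64 − 0 = 64

64


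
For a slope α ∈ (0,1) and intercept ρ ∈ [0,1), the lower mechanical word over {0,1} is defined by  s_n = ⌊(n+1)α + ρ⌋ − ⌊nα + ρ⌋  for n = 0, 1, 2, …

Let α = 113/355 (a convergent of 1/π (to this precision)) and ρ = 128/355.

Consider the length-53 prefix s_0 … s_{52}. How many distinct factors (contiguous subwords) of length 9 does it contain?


t_n = ⌊(n·113+128)/355⌋ for n = 0 … 53:
  n=0…9: ⌊128/355⌋=0 ⌊241/355⌋=0 ⌊354/355⌋=0 ⌊467/355⌋=1 ⌊580/355⌋=1 ⌊693/355⌋=1 ⌊806/355⌋=2 ⌊919/355⌋=2 ⌊1032/355⌋=2 ⌊1145/355⌋=3
  n=10…19: ⌊1258/355⌋=3 ⌊1371/355⌋=3 ⌊1484/355⌋=4 ⌊1597/355⌋=4 ⌊1710/355⌋=4 ⌊1823/355⌋=5 ⌊1936/355⌋=5 ⌊2049/355⌋=5 ⌊2162/355⌋=6 ⌊2275/355⌋=6
  n=20…29: ⌊2388/355⌋=6 ⌊2501/355⌋=7 ⌊2614/355⌋=7 ⌊2727/355⌋=7 ⌊2840/355⌋=8 ⌊2953/355⌋=8 ⌊3066/355⌋=8 ⌊3179/355⌋=8 ⌊3292/355⌋=9 ⌊3405/355⌋=9
  n=30…39: ⌊3518/355⌋=9 ⌊3631/355⌋=10 ⌊3744/355⌋=10 ⌊3857/355⌋=10 ⌊3970/355⌋=11 ⌊4083/355⌋=11 ⌊4196/355⌋=11 ⌊4309/355⌋=12 ⌊4422/355⌋=12 ⌊4535/355⌋=12
  n=40…49: ⌊4648/355⌋=13 ⌊4761/355⌋=13 ⌊4874/355⌋=13 ⌊4987/355⌋=14 ⌊5100/355⌋=14 ⌊5213/355⌋=14 ⌊5326/355⌋=15 ⌊5439/355⌋=15 ⌊5552/355⌋=15 ⌊5665/355⌋=15
  n=50…53: ⌊5778/355⌋=16 ⌊5891/355⌋=16 ⌊6004/355⌋=16 ⌊6117/355⌋=17
s_n = t_(n+1) − t_n for n = 0 … 52 gives
prefix = 00100100100100100100100100010010010010010010010001001
slide a length-9 window over [0..8] … [44..52] (45 windows); first occurrence of each distinct factor:
  [  0..  8] 001001001
  [  1..  9] 010010010
  [  2.. 10] 100100100
  [ 18.. 26] 001001000
  [ 19.. 27] 010010001
  [ 20.. 28] 100100010
  [ 21.. 29] 001000100
  [ 22.. 30] 010001001
  [ 23.. 31] 100010010
  [ 24.. 32] 000100100
  (the other 35 windows repeat one of these)
distinct factors: {000100100, 001000100, 001001000, 001001001, 010001001, 010010001, 010010010, 100010010, 100100010, 100100100}
count = 10  (Sturmian bound for length 9 is 10)

10


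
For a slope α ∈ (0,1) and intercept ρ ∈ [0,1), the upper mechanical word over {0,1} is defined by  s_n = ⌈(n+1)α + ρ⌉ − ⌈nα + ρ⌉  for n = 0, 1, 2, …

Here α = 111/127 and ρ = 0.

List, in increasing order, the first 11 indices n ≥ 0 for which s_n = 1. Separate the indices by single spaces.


0 1 2 3 4 5 6 8 9 10 11

n=0: ⌈111/127⌉−⌈0/127⌉ = 1−0 = 1  ← one
n=1: ⌈222/127⌉−⌈111/127⌉ = 2−1 = 1  ← one
n=2: ⌈333/127⌉−⌈222/127⌉ = 3−2 = 1  ← one
n=3: ⌈444/127⌉−⌈333/127⌉ = 4−3 = 1  ← one
n=4: ⌈555/127⌉−⌈444/127⌉ = 5−4 = 1  ← one
n=5: ⌈666/127⌉−⌈555/127⌉ = 6−5 = 1  ← one
n=6: ⌈777/127⌉−⌈666/127⌉ = 7−6 = 1  ← one
n=7: ⌈888/127⌉−⌈777/127⌉ = 7−7 = 0
n=8: ⌈999/127⌉−⌈888/127⌉ = 8−7 = 1  ← one
n=9: ⌈1110/127⌉−⌈999/127⌉ = 9−8 = 1  ← one
n=10: ⌈1221/127⌉−⌈1110/127⌉ = 10−9 = 1  ← one
n=11: ⌈1332/127⌉−⌈1221/127⌉ = 11−10 = 1  ← one
positions of the first 11 ones: 0 1 2 3 4 5 6 8 9 10 11


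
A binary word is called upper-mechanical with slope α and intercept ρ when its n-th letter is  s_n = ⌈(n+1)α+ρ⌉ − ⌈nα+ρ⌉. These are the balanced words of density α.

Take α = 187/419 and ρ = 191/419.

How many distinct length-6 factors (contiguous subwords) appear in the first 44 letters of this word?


t_n = ⌈(n·187+191)/419⌉ for n = 0 … 44:
  n=0…9: ⌈191/419⌉=1 ⌈378/419⌉=1 ⌈565/419⌉=2 ⌈752/419⌉=2 ⌈939/419⌉=3 ⌈1126/419⌉=3 ⌈1313/419⌉=4 ⌈1500/419⌉=4 ⌈1687/419⌉=5 ⌈1874/419⌉=5
  n=10…19: ⌈2061/419⌉=5 ⌈2248/419⌉=6 ⌈2435/419⌉=6 ⌈2622/419⌉=7 ⌈2809/419⌉=7 ⌈2996/419⌉=8 ⌈3183/419⌉=8 ⌈3370/419⌉=9 ⌈3557/419⌉=9 ⌈3744/419⌉=9
  n=20…29: ⌈3931/419⌉=10 ⌈4118/419⌉=10 ⌈4305/419⌉=11 ⌈4492/419⌉=11 ⌈4679/419⌉=12 ⌈4866/419⌉=12 ⌈5053/419⌉=13 ⌈5240/419⌉=13 ⌈5427/419⌉=13 ⌈5614/419⌉=14
  n=30…39: ⌈5801/419⌉=14 ⌈5988/419⌉=15 ⌈6175/419⌉=15 ⌈6362/419⌉=16 ⌈6549/419⌉=16 ⌈6736/419⌉=17 ⌈6923/419⌉=17 ⌈7110/419⌉=17 ⌈7297/419⌉=18 ⌈7484/419⌉=18
  n=40…44: ⌈7671/419⌉=19 ⌈7858/419⌉=19 ⌈8045/419⌉=20 ⌈8232/419⌉=20 ⌈8419/419⌉=21
s_n = t_(n+1) − t_n for n = 0 … 43 gives
prefix = 01010101001010101001010101001010101001010101
slide a length-6 window over [0..5] … [38..43] (39 windows); first occurrence of each distinct factor:
  [  0..  5] 010101
  [  1..  6] 101010
  [  4..  9] 010100
  [  5.. 10] 101001
  [  6.. 11] 010010
  [  7.. 12] 100101
  [  8.. 13] 001010
  (the other 32 windows repeat one of these)
distinct factors: {001010, 010010, 010100, 010101, 100101, 101001, 101010}
count = 7  (Sturmian bound for length 6 is 7)

7


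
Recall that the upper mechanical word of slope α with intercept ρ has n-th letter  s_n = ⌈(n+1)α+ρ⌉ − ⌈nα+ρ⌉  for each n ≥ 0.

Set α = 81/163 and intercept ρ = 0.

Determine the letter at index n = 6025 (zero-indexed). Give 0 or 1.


(n+1)α + ρ = (6026·81) / 163 = 488106/163
nα + ρ     = (6025·81) / 163 = 488025/163
⌈488106/163⌉ = 2995,  ⌈488025/163⌉ = 2995
s_{6025} = 2995 − 2995 = 0

0


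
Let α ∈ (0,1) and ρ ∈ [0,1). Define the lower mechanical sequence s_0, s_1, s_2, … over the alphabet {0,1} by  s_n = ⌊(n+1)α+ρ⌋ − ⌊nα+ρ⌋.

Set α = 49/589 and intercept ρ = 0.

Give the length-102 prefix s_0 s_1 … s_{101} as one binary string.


000000000000100000000000100000000000100000000000100000000000100000000000100000000000100000000000100000

n=0: ⌊(1·49)/589⌋ − ⌊(0·49)/589⌋ = ⌊49/589⌋ − ⌊0/589⌋ = 0 − 0 = 0
n=1: ⌊(2·49)/589⌋ − ⌊(1·49)/589⌋ = ⌊98/589⌋ − ⌊49/589⌋ = 0 − 0 = 0
n=2: ⌊(3·49)/589⌋ − ⌊(2·49)/589⌋ = ⌊147/589⌋ − ⌊98/589⌋ = 0 − 0 = 0
n=3: ⌊(4·49)/589⌋ − ⌊(3·49)/589⌋ = ⌊196/589⌋ − ⌊147/589⌋ = 0 − 0 = 0
n=4: ⌊(5·49)/589⌋ − ⌊(4·49)/589⌋ = ⌊245/589⌋ − ⌊196/589⌋ = 0 − 0 = 0
n=5: ⌊(6·49)/589⌋ − ⌊(5·49)/589⌋ = ⌊294/589⌋ − ⌊245/589⌋ = 0 − 0 = 0
n=6: ⌊(7·49)/589⌋ − ⌊(6·49)/589⌋ = ⌊343/589⌋ − ⌊294/589⌋ = 0 − 0 = 0
n=7: ⌊(8·49)/589⌋ − ⌊(7·49)/589⌋ = ⌊392/589⌋ − ⌊343/589⌋ = 0 − 0 = 0
n=8: ⌊(9·49)/589⌋ − ⌊(8·49)/589⌋ = ⌊441/589⌋ − ⌊392/589⌋ = 0 − 0 = 0
n=9: ⌊(10·49)/589⌋ − ⌊(9·49)/589⌋ = ⌊490/589⌋ − ⌊441/589⌋ = 0 − 0 = 0
n=10: ⌊(11·49)/589⌋ − ⌊(10·49)/589⌋ = ⌊539/589⌋ − ⌊490/589⌋ = 0 − 0 = 0
n=11: ⌊(12·49)/589⌋ − ⌊(11·49)/589⌋ = ⌊588/589⌋ − ⌊539/589⌋ = 0 − 0 = 0
n=12: ⌊(13·49)/589⌋ − ⌊(12·49)/589⌋ = ⌊637/589⌋ − ⌊588/589⌋ = 1 − 0 = 1
n=13: ⌊(14·49)/589⌋ − ⌊(13·49)/589⌋ = ⌊686/589⌋ − ⌊637/589⌋ = 1 − 1 = 0
n=14: ⌊(15·49)/589⌋ − ⌊(14·49)/589⌋ = ⌊735/589⌋ − ⌊686/589⌋ = 1 − 1 = 0
n=15: ⌊(16·49)/589⌋ − ⌊(15·49)/589⌋ = ⌊784/589⌋ − ⌊735/589⌋ = 1 − 1 = 0
n=16: ⌊(17·49)/589⌋ − ⌊(16·49)/589⌋ = ⌊833/589⌋ − ⌊784/589⌋ = 1 − 1 = 0
n=17: ⌊(18·49)/589⌋ − ⌊(17·49)/589⌋ = ⌊882/589⌋ − ⌊833/589⌋ = 1 − 1 = 0
n=18: ⌊(19·49)/589⌋ − ⌊(18·49)/589⌋ = ⌊931/589⌋ − ⌊882/589⌋ = 1 − 1 = 0
n=19: ⌊(20·49)/589⌋ − ⌊(19·49)/589⌋ = ⌊980/589⌋ − ⌊931/589⌋ = 1 − 1 = 0
n=20: ⌊(21·49)/589⌋ − ⌊(20·49)/589⌋ = ⌊1029/589⌋ − ⌊980/589⌋ = 1 − 1 = 0
n=21: ⌊(22·49)/589⌋ − ⌊(21·49)/589⌋ = ⌊1078/589⌋ − ⌊1029/589⌋ = 1 − 1 = 0
n=22: ⌊(23·49)/589⌋ − ⌊(22·49)/589⌋ = ⌊1127/589⌋ − ⌊1078/589⌋ = 1 − 1 = 0
n=23: ⌊(24·49)/589⌋ − ⌊(23·49)/589⌋ = ⌊1176/589⌋ − ⌊1127/589⌋ = 1 − 1 = 0
n=24: ⌊(25·49)/589⌋ − ⌊(24·49)/589⌋ = ⌊1225/589⌋ − ⌊1176/589⌋ = 2 − 1 = 1
n=25: ⌊(26·49)/589⌋ − ⌊(25·49)/589⌋ = ⌊1274/589⌋ − ⌊1225/589⌋ = 2 − 2 = 0
n=26: ⌊(27·49)/589⌋ − ⌊(26·49)/589⌋ = ⌊1323/589⌋ − ⌊1274/589⌋ = 2 − 2 = 0
n=27: ⌊(28·49)/589⌋ − ⌊(27·49)/589⌋ = ⌊1372/589⌋ − ⌊1323/589⌋ = 2 − 2 = 0
n=28: ⌊(29·49)/589⌋ − ⌊(28·49)/589⌋ = ⌊1421/589⌋ − ⌊1372/589⌋ = 2 − 2 = 0
n=29: ⌊(30·49)/589⌋ − ⌊(29·49)/589⌋ = ⌊1470/589⌋ − ⌊1421/589⌋ = 2 − 2 = 0
n=30: ⌊(31·49)/589⌋ − ⌊(30·49)/589⌋ = ⌊1519/589⌋ − ⌊1470/589⌋ = 2 − 2 = 0
n=31: ⌊(32·49)/589⌋ − ⌊(31·49)/589⌋ = ⌊1568/589⌋ − ⌊1519/589⌋ = 2 − 2 = 0
n=32: ⌊(33·49)/589⌋ − ⌊(32·49)/589⌋ = ⌊1617/589⌋ − ⌊1568/589⌋ = 2 − 2 = 0
n=33: ⌊(34·49)/589⌋ − ⌊(33·49)/589⌋ = ⌊1666/589⌋ − ⌊1617/589⌋ = 2 − 2 = 0
n=34: ⌊(35·49)/589⌋ − ⌊(34·49)/589⌋ = ⌊1715/589⌋ − ⌊1666/589⌋ = 2 − 2 = 0
n=35: ⌊(36·49)/589⌋ − ⌊(35·49)/589⌋ = ⌊1764/589⌋ − ⌊1715/589⌋ = 2 − 2 = 0
n=36: ⌊(37·49)/589⌋ − ⌊(36·49)/589⌋ = ⌊1813/589⌋ − ⌊1764/589⌋ = 3 − 2 = 1
n=37: ⌊(38·49)/589⌋ − ⌊(37·49)/589⌋ = ⌊1862/589⌋ − ⌊1813/589⌋ = 3 − 3 = 0
n=38: ⌊(39·49)/589⌋ − ⌊(38·49)/589⌋ = ⌊1911/589⌋ − ⌊1862/589⌋ = 3 − 3 = 0
n=39: ⌊(40·49)/589⌋ − ⌊(39·49)/589⌋ = ⌊1960/589⌋ − ⌊1911/589⌋ = 3 − 3 = 0
n=40: ⌊(41·49)/589⌋ − ⌊(40·49)/589⌋ = ⌊2009/589⌋ − ⌊1960/589⌋ = 3 − 3 = 0
n=41: ⌊(42·49)/589⌋ − ⌊(41·49)/589⌋ = ⌊2058/589⌋ − ⌊2009/589⌋ = 3 − 3 = 0
n=42: ⌊(43·49)/589⌋ − ⌊(42·49)/589⌋ = ⌊2107/589⌋ − ⌊2058/589⌋ = 3 − 3 = 0
n=43: ⌊(44·49)/589⌋ − ⌊(43·49)/589⌋ = ⌊2156/589⌋ − ⌊2107/589⌋ = 3 − 3 = 0
n=44: ⌊(45·49)/589⌋ − ⌊(44·49)/589⌋ = ⌊2205/589⌋ − ⌊2156/589⌋ = 3 − 3 = 0
n=45: ⌊(46·49)/589⌋ − ⌊(45·49)/589⌋ = ⌊2254/589⌋ − ⌊2205/589⌋ = 3 − 3 = 0
n=46: ⌊(47·49)/589⌋ − ⌊(46·49)/589⌋ = ⌊2303/589⌋ − ⌊2254/589⌋ = 3 − 3 = 0
n=47: ⌊(48·49)/589⌋ − ⌊(47·49)/589⌋ = ⌊2352/589⌋ − ⌊2303/589⌋ = 3 − 3 = 0
n=48: ⌊(49·49)/589⌋ − ⌊(48·49)/589⌋ = ⌊2401/589⌋ − ⌊2352/589⌋ = 4 − 3 = 1
n=49: ⌊(50·49)/589⌋ − ⌊(49·49)/589⌋ = ⌊2450/589⌋ − ⌊2401/589⌋ = 4 − 4 = 0
n=50: ⌊(51·49)/589⌋ − ⌊(50·49)/589⌋ = ⌊2499/589⌋ − ⌊2450/589⌋ = 4 − 4 = 0
n=51: ⌊(52·49)/589⌋ − ⌊(51·49)/589⌋ = ⌊2548/589⌋ − ⌊2499/589⌋ = 4 − 4 = 0
n=52: ⌊(53·49)/589⌋ − ⌊(52·49)/589⌋ = ⌊2597/589⌋ − ⌊2548/589⌋ = 4 − 4 = 0
n=53: ⌊(54·49)/589⌋ − ⌊(53·49)/589⌋ = ⌊2646/589⌋ − ⌊2597/589⌋ = 4 − 4 = 0
n=54: ⌊(55·49)/589⌋ − ⌊(54·49)/589⌋ = ⌊2695/589⌋ − ⌊2646/589⌋ = 4 − 4 = 0
n=55: ⌊(56·49)/589⌋ − ⌊(55·49)/589⌋ = ⌊2744/589⌋ − ⌊2695/589⌋ = 4 − 4 = 0
n=56: ⌊(57·49)/589⌋ − ⌊(56·49)/589⌋ = ⌊2793/589⌋ − ⌊2744/589⌋ = 4 − 4 = 0
n=57: ⌊(58·49)/589⌋ − ⌊(57·49)/589⌋ = ⌊2842/589⌋ − ⌊2793/589⌋ = 4 − 4 = 0
n=58: ⌊(59·49)/589⌋ − ⌊(58·49)/589⌋ = ⌊2891/589⌋ − ⌊2842/589⌋ = 4 − 4 = 0
n=59: ⌊(60·49)/589⌋ − ⌊(59·49)/589⌋ = ⌊2940/589⌋ − ⌊2891/589⌋ = 4 − 4 = 0
n=60: ⌊(61·49)/589⌋ − ⌊(60·49)/589⌋ = ⌊2989/589⌋ − ⌊2940/589⌋ = 5 − 4 = 1
n=61: ⌊(62·49)/589⌋ − ⌊(61·49)/589⌋ = ⌊3038/589⌋ − ⌊2989/589⌋ = 5 − 5 = 0
n=62: ⌊(63·49)/589⌋ − ⌊(62·49)/589⌋ = ⌊3087/589⌋ − ⌊3038/589⌋ = 5 − 5 = 0
n=63: ⌊(64·49)/589⌋ − ⌊(63·49)/589⌋ = ⌊3136/589⌋ − ⌊3087/589⌋ = 5 − 5 = 0
n=64: ⌊(65·49)/589⌋ − ⌊(64·49)/589⌋ = ⌊3185/589⌋ − ⌊3136/589⌋ = 5 − 5 = 0
n=65: ⌊(66·49)/589⌋ − ⌊(65·49)/589⌋ = ⌊3234/589⌋ − ⌊3185/589⌋ = 5 − 5 = 0
n=66: ⌊(67·49)/589⌋ − ⌊(66·49)/589⌋ = ⌊3283/589⌋ − ⌊3234/589⌋ = 5 − 5 = 0
n=67: ⌊(68·49)/589⌋ − ⌊(67·49)/589⌋ = ⌊3332/589⌋ − ⌊3283/589⌋ = 5 − 5 = 0
n=68: ⌊(69·49)/589⌋ − ⌊(68·49)/589⌋ = ⌊3381/589⌋ − ⌊3332/589⌋ = 5 − 5 = 0
n=69: ⌊(70·49)/589⌋ − ⌊(69·49)/589⌋ = ⌊3430/589⌋ − ⌊3381/589⌋ = 5 − 5 = 0
n=70: ⌊(71·49)/589⌋ − ⌊(70·49)/589⌋ = ⌊3479/589⌋ − ⌊3430/589⌋ = 5 − 5 = 0
n=71: ⌊(72·49)/589⌋ − ⌊(71·49)/589⌋ = ⌊3528/589⌋ − ⌊3479/589⌋ = 5 − 5 = 0
n=72: ⌊(73·49)/589⌋ − ⌊(72·49)/589⌋ = ⌊3577/589⌋ − ⌊3528/589⌋ = 6 − 5 = 1
n=73: ⌊(74·49)/589⌋ − ⌊(73·49)/589⌋ = ⌊3626/589⌋ − ⌊3577/589⌋ = 6 − 6 = 0
n=74: ⌊(75·49)/589⌋ − ⌊(74·49)/589⌋ = ⌊3675/589⌋ − ⌊3626/589⌋ = 6 − 6 = 0
n=75: ⌊(76·49)/589⌋ − ⌊(75·49)/589⌋ = ⌊3724/589⌋ − ⌊3675/589⌋ = 6 − 6 = 0
n=76: ⌊(77·49)/589⌋ − ⌊(76·49)/589⌋ = ⌊3773/589⌋ − ⌊3724/589⌋ = 6 − 6 = 0
n=77: ⌊(78·49)/589⌋ − ⌊(77·49)/589⌋ = ⌊3822/589⌋ − ⌊3773/589⌋ = 6 − 6 = 0
n=78: ⌊(79·49)/589⌋ − ⌊(78·49)/589⌋ = ⌊3871/589⌋ − ⌊3822/589⌋ = 6 − 6 = 0
n=79: ⌊(80·49)/589⌋ − ⌊(79·49)/589⌋ = ⌊3920/589⌋ − ⌊3871/589⌋ = 6 − 6 = 0
n=80: ⌊(81·49)/589⌋ − ⌊(80·49)/589⌋ = ⌊3969/589⌋ − ⌊3920/589⌋ = 6 − 6 = 0
n=81: ⌊(82·49)/589⌋ − ⌊(81·49)/589⌋ = ⌊4018/589⌋ − ⌊3969/589⌋ = 6 − 6 = 0
n=82: ⌊(83·49)/589⌋ − ⌊(82·49)/589⌋ = ⌊4067/589⌋ − ⌊4018/589⌋ = 6 − 6 = 0
n=83: ⌊(84·49)/589⌋ − ⌊(83·49)/589⌋ = ⌊4116/589⌋ − ⌊4067/589⌋ = 6 − 6 = 0
n=84: ⌊(85·49)/589⌋ − ⌊(84·49)/589⌋ = ⌊4165/589⌋ − ⌊4116/589⌋ = 7 − 6 = 1
n=85: ⌊(86·49)/589⌋ − ⌊(85·49)/589⌋ = ⌊4214/589⌋ − ⌊4165/589⌋ = 7 − 7 = 0
n=86: ⌊(87·49)/589⌋ − ⌊(86·49)/589⌋ = ⌊4263/589⌋ − ⌊4214/589⌋ = 7 − 7 = 0
n=87: ⌊(88·49)/589⌋ − ⌊(87·49)/589⌋ = ⌊4312/589⌋ − ⌊4263/589⌋ = 7 − 7 = 0
n=88: ⌊(89·49)/589⌋ − ⌊(88·49)/589⌋ = ⌊4361/589⌋ − ⌊4312/589⌋ = 7 − 7 = 0
n=89: ⌊(90·49)/589⌋ − ⌊(89·49)/589⌋ = ⌊4410/589⌋ − ⌊4361/589⌋ = 7 − 7 = 0
n=90: ⌊(91·49)/589⌋ − ⌊(90·49)/589⌋ = ⌊4459/589⌋ − ⌊4410/589⌋ = 7 − 7 = 0
n=91: ⌊(92·49)/589⌋ − ⌊(91·49)/589⌋ = ⌊4508/589⌋ − ⌊4459/589⌋ = 7 − 7 = 0
n=92: ⌊(93·49)/589⌋ − ⌊(92·49)/589⌋ = ⌊4557/589⌋ − ⌊4508/589⌋ = 7 − 7 = 0
n=93: ⌊(94·49)/589⌋ − ⌊(93·49)/589⌋ = ⌊4606/589⌋ − ⌊4557/589⌋ = 7 − 7 = 0
n=94: ⌊(95·49)/589⌋ − ⌊(94·49)/589⌋ = ⌊4655/589⌋ − ⌊4606/589⌋ = 7 − 7 = 0
n=95: ⌊(96·49)/589⌋ − ⌊(95·49)/589⌋ = ⌊4704/589⌋ − ⌊4655/589⌋ = 7 − 7 = 0
n=96: ⌊(97·49)/589⌋ − ⌊(96·49)/589⌋ = ⌊4753/589⌋ − ⌊4704/589⌋ = 8 − 7 = 1
n=97: ⌊(98·49)/589⌋ − ⌊(97·49)/589⌋ = ⌊4802/589⌋ − ⌊4753/589⌋ = 8 − 8 = 0
n=98: ⌊(99·49)/589⌋ − ⌊(98·49)/589⌋ = ⌊4851/589⌋ − ⌊4802/589⌋ = 8 − 8 = 0
n=99: ⌊(100·49)/589⌋ − ⌊(99·49)/589⌋ = ⌊4900/589⌋ − ⌊4851/589⌋ = 8 − 8 = 0
n=100: ⌊(101·49)/589⌋ − ⌊(100·49)/589⌋ = ⌊4949/589⌋ − ⌊4900/589⌋ = 8 − 8 = 0
n=101: ⌊(102·49)/589⌋ − ⌊(101·49)/589⌋ = ⌊4998/589⌋ − ⌊4949/589⌋ = 8 − 8 = 0
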